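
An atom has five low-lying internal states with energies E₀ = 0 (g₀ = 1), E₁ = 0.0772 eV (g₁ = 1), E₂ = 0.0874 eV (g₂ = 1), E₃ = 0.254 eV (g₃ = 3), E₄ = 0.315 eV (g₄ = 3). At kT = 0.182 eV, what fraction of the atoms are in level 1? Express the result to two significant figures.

Eᵢ/kT = 0, 0.4242, 0.4802, 1.396, 1.731.
Z = Σ gᵢe^(−Eᵢ/kT) = 1·e^(−0) + 1·e^(−0.4242) + 1·e^(−0.4802) + 3·e^(−1.396) + 3·e^(−1.731) = 1.000 + 0.6543 + 0.6187 + 0.7428 + 0.5313 = 3.547.
P₁ = g₁ e^(−E₁/kT) / Z = 0.6543/3.547 = 0.18.

0.18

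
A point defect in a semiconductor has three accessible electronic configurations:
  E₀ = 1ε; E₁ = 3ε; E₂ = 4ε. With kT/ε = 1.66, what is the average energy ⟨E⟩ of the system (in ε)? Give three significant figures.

Eᵢ/kT = 0.60241, 1.8072, 2.4096.
Z = Σ e^(−Eᵢ/kT) = e^(−0.60241) + e^(−1.8072) + e^(−2.4096) = 0.54749 + 0.16411 + 0.089851 = 0.80145.
⟨E⟩ = Σ Eᵢ e^(−Eᵢ/kT) / Z = (1·0.54749 + 3·0.16411 + 4·0.089851) / 0.80145 = 1.75 ε.

1.75 ε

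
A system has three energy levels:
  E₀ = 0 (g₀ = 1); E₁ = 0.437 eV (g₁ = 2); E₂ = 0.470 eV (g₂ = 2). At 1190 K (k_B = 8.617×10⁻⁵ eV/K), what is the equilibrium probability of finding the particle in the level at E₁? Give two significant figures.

k_BT = 8.617×10⁻⁵ × 1190 K = 0.1025 eV.
Eᵢ/kT = 0, 4.263, 4.585.
Z = Σ gᵢe^(−Eᵢ/kT) = 1·e^(−0) + 2·e^(−4.263) + 2·e^(−4.585) = 1.000 + 0.02816 + 0.02041 = 1.049.
P₁ = g₁ e^(−E₁/kT) / Z = 0.02816/1.049 = 0.027.

0.027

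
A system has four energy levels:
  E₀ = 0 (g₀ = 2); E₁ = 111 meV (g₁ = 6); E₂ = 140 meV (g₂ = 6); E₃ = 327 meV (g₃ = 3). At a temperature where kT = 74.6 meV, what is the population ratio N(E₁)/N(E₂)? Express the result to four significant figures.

1.475

n₁/n₂ = (g₁/g₂) exp[−(E₁−E₂)/kT] = (6/6) × exp(−(-29 meV)/(74.6 meV)) = (6/6) × exp(0.388740) = 1.475.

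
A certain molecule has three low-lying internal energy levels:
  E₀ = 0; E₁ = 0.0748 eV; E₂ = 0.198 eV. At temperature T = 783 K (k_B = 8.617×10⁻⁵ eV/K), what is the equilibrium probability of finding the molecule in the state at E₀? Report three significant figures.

k_BT = 8.617×10⁻⁵ × 783 K = 0.067471 eV.
Eᵢ/kT = 0, 1.1086, 2.9346.
Z = Σ e^(−Eᵢ/kT) = e^(−0) + e^(−1.1086) + e^(−2.9346) = 1.0000 + 0.33002 + 0.053152 = 1.3832.
P₀ = e^(−E₀/kT) / Z = 1.0000/1.3832 = 0.723.

0.723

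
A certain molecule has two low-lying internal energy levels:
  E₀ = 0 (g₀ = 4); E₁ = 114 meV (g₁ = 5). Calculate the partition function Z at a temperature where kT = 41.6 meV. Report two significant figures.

Z = 4.3

Eᵢ/kT = 0, 2.740.
Z = Σ gᵢe^(−Eᵢ/kT) = 4·e^(−0) + 5·e^(−2.740) = 4.000 + 0.3229 = 4.323.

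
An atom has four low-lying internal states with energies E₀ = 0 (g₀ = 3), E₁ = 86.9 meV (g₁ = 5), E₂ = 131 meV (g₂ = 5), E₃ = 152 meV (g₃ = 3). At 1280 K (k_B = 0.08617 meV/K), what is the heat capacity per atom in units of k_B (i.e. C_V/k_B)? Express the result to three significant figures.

k_BT = 0.08617 × 1280 K = 110.30 meV.
Eᵢ/kT = 0, 0.78785, 1.1877, 1.3781.
Z = Σ gᵢe^(−Eᵢ/kT) = 3·e^(−0) + 5·e^(−0.78785) + 5·e^(−1.1877) + 3·e^(−1.3781) = 3.0000 + 2.2741 + 1.5246 + 0.75617 = 7.5549.
⟨E⟩ = 67.808 meV, ⟨E²⟩ = 8048.7 meV².
C_V/k_B = (⟨E²⟩ − ⟨E⟩²)/(kT)² = (8048.7 − 4597.9)/12166 = 0.284.

0.284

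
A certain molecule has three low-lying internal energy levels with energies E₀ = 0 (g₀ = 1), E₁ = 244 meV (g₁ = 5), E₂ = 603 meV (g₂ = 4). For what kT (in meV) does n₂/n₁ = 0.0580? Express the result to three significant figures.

137 meV

n₂/n₁ = (g₂/g₁) exp[−(E₂−E₁)/kT] = 0.0580.
⇒ (E₂−E₁)/kT = ln((4/5)/0.0580) = ln(13.793) = 2.6242.
kT = 359 meV / 2.6242 = 137 meV.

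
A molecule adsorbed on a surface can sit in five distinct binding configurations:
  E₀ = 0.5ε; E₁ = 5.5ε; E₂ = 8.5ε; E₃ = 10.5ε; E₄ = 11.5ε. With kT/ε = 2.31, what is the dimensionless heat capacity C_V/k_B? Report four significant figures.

1.008

Eᵢ/kT = 0.216450, 2.38095, 3.67965, 4.54545, 4.97835.
Z = Σ e^(−Eᵢ/kT) = e^(−0.216450) + e^(−2.38095) + e^(−3.67965) + e^(−4.54545) + e^(−4.97835) = 0.805373 + 0.0924627 + 0.0252318 + 0.0106154 + 0.00688541 = 0.940568.
⟨E⟩ = 1.39952 ε, ⟨E²⟩ = 7.33842 ε².
C_V/k_B = (⟨E²⟩ − ⟨E⟩²)/(kT)² = (7.33842 − 1.95866)/5.33610 = 1.008.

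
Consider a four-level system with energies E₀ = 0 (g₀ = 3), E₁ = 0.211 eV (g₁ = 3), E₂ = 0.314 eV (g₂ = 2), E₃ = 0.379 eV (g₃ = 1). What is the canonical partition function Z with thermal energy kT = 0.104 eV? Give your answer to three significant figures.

Z = 3.52

Eᵢ/kT = 0, 2.0288, 3.0192, 3.6442.
Z = Σ gᵢe^(−Eᵢ/kT) = 3·e^(−0) + 3·e^(−2.0288) + 2·e^(−3.0192) + 1·e^(−3.6442) = 3.0000 + 0.39448 + 0.097681 + 0.026142 = 3.5183.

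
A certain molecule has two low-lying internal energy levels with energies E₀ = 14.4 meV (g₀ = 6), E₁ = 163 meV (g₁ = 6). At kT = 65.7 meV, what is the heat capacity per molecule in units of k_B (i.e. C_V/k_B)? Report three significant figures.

Eᵢ/kT = 0.21918, 2.4810.
Z = Σ gᵢe^(−Eᵢ/kT) = 6·e^(−0.21918) + 6·e^(−2.4810) = 4.8191 + 0.50196 = 5.3211.
⟨E⟩ = 28.418 meV, ⟨E²⟩ = 2694.2 meV².
C_V/k_B = (⟨E²⟩ − ⟨E⟩²)/(kT)² = (2694.2 − 807.58)/4316.5 = 0.437.

0.437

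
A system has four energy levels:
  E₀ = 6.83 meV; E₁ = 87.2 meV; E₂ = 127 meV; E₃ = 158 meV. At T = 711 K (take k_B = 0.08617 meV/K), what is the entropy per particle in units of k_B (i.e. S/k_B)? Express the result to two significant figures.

0.96

k_BT = 0.08617 × 711 K = 61.27 meV.
Eᵢ/kT = 0.1115, 1.423, 2.073, 2.579.
Z = Σ e^(−Eᵢ/kT) = e^(−0.1115) + e^(−1.423) + e^(−2.073) + e^(−2.579) = 0.8945 + 0.2410 + 0.1258 + 0.07585 = 1.337.
⟨E⟩ = Σ EᵢPᵢ = 41.20 meV.
S/k_B = ln Z + ⟨E⟩/kT = ln(1.337) + 41.20/61.27 = 0.2904 + 0.6724 = 0.96.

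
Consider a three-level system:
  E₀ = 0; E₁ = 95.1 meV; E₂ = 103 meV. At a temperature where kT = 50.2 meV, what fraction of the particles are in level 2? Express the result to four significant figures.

Eᵢ/kT = 0, 1.89442, 2.05179.
Z = Σ e^(−Eᵢ/kT) = e^(−0) + e^(−1.89442) + e^(−2.05179) = 1.00000 + 0.150406 + 0.128505 = 1.27891.
P₂ = e^(−E₂/kT) / Z = 0.128505/1.27891 = 0.1005.

0.1005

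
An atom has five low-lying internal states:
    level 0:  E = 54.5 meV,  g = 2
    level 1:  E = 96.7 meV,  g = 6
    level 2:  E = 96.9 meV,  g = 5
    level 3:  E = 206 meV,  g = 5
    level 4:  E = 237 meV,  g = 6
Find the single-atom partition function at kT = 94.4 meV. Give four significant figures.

Z = 6.120

Eᵢ/kT = 0.577331, 1.02436, 1.02648, 2.18220, 2.51059.
Z = Σ gᵢe^(−Eᵢ/kT) = 2·e^(−0.577331) + 6·e^(−1.02436) + 5·e^(−1.02648) + 5·e^(−2.18220) + 6·e^(−2.51059) = 1.12279 + 2.15416 + 1.79133 + 0.563966 + 0.487322 = 6.11957.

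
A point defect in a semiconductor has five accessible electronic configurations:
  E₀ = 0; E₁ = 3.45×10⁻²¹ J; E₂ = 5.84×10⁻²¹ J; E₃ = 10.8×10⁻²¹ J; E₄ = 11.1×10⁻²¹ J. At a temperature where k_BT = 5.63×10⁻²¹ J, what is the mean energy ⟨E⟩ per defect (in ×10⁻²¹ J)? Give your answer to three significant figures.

3.24 ×10⁻²¹ J

Eᵢ/kT = 0, 0.61279, 1.0373, 1.9183, 1.9716.
Z = Σ e^(−Eᵢ/kT) = e^(−0) + e^(−0.61279) + e^(−1.0373) + e^(−1.9183) + e^(−1.9716) = 1.0000 + 0.54184 + 0.35441 + 0.14686 + 0.13923 = 2.1823.
⟨E⟩ = Σ Eᵢ e^(−Eᵢ/kT) / Z = (0·1.0000 + 3.45·0.54184 + 5.84·0.35441 + 10.8·0.14686 + 11.1·0.13923) / 2.1823 = 3.24 ×10⁻²¹ J.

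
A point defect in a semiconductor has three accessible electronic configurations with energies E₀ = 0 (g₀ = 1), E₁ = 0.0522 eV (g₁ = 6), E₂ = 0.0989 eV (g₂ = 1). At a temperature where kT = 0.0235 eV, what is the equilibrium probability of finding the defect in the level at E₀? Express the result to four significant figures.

0.6004

Eᵢ/kT = 0, 2.22128, 4.20851.
Z = Σ gᵢe^(−Eᵢ/kT) = 1·e^(−0) + 6·e^(−2.22128) + 1·e^(−4.20851) = 1.00000 + 0.650821 + 0.0148685 = 1.66569.
P₀ = g₀ e^(−E₀/kT) / Z = 1.00000/1.66569 = 0.6004.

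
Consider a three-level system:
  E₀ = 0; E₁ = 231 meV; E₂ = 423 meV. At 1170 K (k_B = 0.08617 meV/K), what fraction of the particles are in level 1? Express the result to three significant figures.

0.0906

k_BT = 0.08617 × 1170 K = 100.82 meV.
Eᵢ/kT = 0, 2.2912, 4.1956.
Z = Σ e^(−Eᵢ/kT) = e^(−0) + e^(−2.2912) + e^(−4.1956) = 1.0000 + 0.10115 + 0.015062 = 1.1162.
P₁ = e^(−E₁/kT) / Z = 0.10115/1.1162 = 0.0906.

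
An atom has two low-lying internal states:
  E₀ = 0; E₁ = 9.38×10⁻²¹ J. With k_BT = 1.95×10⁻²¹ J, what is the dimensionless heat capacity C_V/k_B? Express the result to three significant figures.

Eᵢ/kT = 0, 4.8103.
Z = Σ e^(−Eᵢ/kT) = e^(−0) + e^(−4.8103) = 1.0000 + 0.0081454 = 1.0081.
⟨E⟩ = 0.075790, ⟨E²⟩ = 0.71091.
C_V/k_B = (⟨E²⟩ − ⟨E⟩²)/(kT)² = (0.71091 − 0.0057441)/3.8025 = 0.185.

0.185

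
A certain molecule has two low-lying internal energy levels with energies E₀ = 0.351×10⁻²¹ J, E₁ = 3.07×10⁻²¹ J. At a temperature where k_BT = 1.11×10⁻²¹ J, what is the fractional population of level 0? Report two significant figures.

0.92

Eᵢ/kT = 0.3162, 2.766.
Z = Σ e^(−Eᵢ/kT) = e^(−0.3162) + e^(−2.766) = 0.7289 + 0.06291 = 0.7918.
P₀ = e^(−E₀/kT) / Z = 0.7289/0.7918 = 0.92.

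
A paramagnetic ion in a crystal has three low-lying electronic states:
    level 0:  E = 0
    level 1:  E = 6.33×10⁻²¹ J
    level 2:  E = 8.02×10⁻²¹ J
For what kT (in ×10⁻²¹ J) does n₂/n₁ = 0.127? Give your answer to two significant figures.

n₂/n₁ = exp[−(E₂−E₁)/kT] = 0.127.
⇒ (E₂−E₁)/kT = ln(1/0.127) = ln(7.874) = 2.064.
kT = 1.69 ×10⁻²¹ J / 2.064 = 0.82 ×10⁻²¹ J.

0.82 ×10⁻²¹ J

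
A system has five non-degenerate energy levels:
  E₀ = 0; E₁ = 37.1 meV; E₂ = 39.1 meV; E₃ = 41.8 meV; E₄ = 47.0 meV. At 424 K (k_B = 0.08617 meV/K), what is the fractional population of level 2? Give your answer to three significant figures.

0.149

k_BT = 0.08617 × 424 K = 36.536 meV.
Eᵢ/kT = 0, 1.0154, 1.0702, 1.1441, 1.2864.
Z = Σ e^(−Eᵢ/kT) = e^(−0) + e^(−1.0154) + e^(−1.0702) + e^(−1.1441) + e^(−1.2864) = 1.0000 + 0.36226 + 0.34294 + 0.31851 + 0.27626 = 2.3000.
P₂ = e^(−E₂/kT) / Z = 0.34294/2.3000 = 0.149.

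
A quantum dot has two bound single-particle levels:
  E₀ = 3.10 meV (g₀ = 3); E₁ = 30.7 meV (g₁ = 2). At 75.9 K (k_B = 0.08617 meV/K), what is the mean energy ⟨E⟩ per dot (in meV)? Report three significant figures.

k_BT = 0.08617 × 75.9 K = 6.5403 meV.
Eᵢ/kT = 0.47398, 4.6940.
Z = Σ gᵢe^(−Eᵢ/kT) = 3·e^(−0.47398) + 2·e^(−4.6940) = 1.8676 + 0.018300 = 1.8859.
⟨E⟩ = Σ Eᵢ gᵢe^(−Eᵢ/kT) / Z = (3.10·1.8676 + 30.7·0.018300) / 1.8859 = 3.37 meV.

3.37 meV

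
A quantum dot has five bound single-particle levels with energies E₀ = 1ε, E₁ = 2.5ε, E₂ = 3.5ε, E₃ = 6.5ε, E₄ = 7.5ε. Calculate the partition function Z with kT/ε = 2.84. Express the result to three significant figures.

Z = 1.58

Eᵢ/kT = 0.35211, 0.88028, 1.2324, 2.2887, 2.6408.
Z = Σ e^(−Eᵢ/kT) = e^(−0.35211) + e^(−0.88028) + e^(−1.2324) + e^(−2.2887) + e^(−2.6408) = 0.70320 + 0.41467 + 0.29159 + 0.10140 + 0.071304 = 1.5822.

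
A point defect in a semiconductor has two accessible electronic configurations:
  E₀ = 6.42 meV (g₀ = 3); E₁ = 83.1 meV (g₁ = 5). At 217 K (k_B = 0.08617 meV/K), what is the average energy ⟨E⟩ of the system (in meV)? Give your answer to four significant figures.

8.479 meV

k_BT = 0.08617 × 217 K = 18.6989 meV.
Eᵢ/kT = 0.343336, 4.44411.
Z = Σ gᵢe^(−Eᵢ/kT) = 3·e^(−0.343336) + 5·e^(−4.44411) = 2.12820 + 0.0587378 = 2.18694.
⟨E⟩ = Σ Eᵢ gᵢe^(−Eᵢ/kT) / Z = (6.42·2.12820 + 83.1·0.0587378) / 2.18694 = 8.479 meV.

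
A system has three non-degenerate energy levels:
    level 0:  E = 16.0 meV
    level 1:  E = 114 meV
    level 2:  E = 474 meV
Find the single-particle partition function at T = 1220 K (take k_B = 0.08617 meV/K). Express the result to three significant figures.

k_BT = 0.08617 × 1220 K = 105.13 meV.
Eᵢ/kT = 0.15219, 1.0844, 4.5087.
Z = Σ e^(−Eᵢ/kT) = e^(−0.15219) + e^(−1.0844) + e^(−4.5087) = 0.85883 + 0.33810 + 0.011013 = 1.2079.

Z = 1.21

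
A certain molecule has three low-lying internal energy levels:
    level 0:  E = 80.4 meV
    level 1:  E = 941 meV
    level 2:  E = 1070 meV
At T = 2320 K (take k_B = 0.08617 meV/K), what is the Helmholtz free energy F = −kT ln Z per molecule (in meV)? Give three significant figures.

k_BT = 0.08617 × 2320 K = 199.91 meV.
Eᵢ/kT = 0.40218, 4.7071, 5.3524.
Z = Σ e^(−Eᵢ/kT) = e^(−0.40218) + e^(−4.7071) + e^(−5.3524) = 0.66886 + 0.0090309 + 0.0047368 = 0.68263.
F = −kT ln Z = −199.91 × ln(0.68263) = −199.91 × -0.38180 = 76.3 meV.

76.3 meV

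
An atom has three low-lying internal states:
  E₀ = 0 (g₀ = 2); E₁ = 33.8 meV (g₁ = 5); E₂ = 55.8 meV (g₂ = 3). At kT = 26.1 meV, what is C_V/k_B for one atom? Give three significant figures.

0.589

Eᵢ/kT = 0, 1.2950, 2.1379.
Z = Σ gᵢe^(−Eᵢ/kT) = 2·e^(−0) + 5·e^(−1.2950) + 3·e^(−2.1379) = 2.0000 + 1.3695 + 0.35371 = 3.7232.
⟨E⟩ = 17.734 meV, ⟨E²⟩ = 716.02 meV².
C_V/k_B = (⟨E²⟩ − ⟨E⟩²)/(kT)² = (716.02 − 314.49)/681.21 = 0.589.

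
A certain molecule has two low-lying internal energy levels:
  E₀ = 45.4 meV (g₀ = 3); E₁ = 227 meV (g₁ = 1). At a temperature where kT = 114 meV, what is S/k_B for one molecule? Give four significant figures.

Eᵢ/kT = 0.398246, 1.99123.
Z = Σ gᵢe^(−Eᵢ/kT) = 3·e^(−0.398246) + 1·e^(−1.99123) = 2.01449 + 0.136527 = 2.15102.
⟨E⟩ = Σ EᵢPᵢ = 56.9262 meV.
S/k_B = ln Z + ⟨E⟩/kT = ln(2.15102) + 56.9262/114 = 0.765942 + 0.499353 = 1.265.

1.265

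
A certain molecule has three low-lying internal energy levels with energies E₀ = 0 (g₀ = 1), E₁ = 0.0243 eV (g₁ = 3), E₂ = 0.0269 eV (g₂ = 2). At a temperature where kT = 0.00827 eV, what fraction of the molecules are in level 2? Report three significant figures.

0.0626

Eᵢ/kT = 0, 2.9383, 3.2527.
Z = Σ gᵢe^(−Eᵢ/kT) = 1·e^(−0) + 3·e^(−2.9383) + 2·e^(−3.2527) = 1.0000 + 0.15887 + 0.077339 = 1.2362.
P₂ = g₂ e^(−E₂/kT) / Z = 0.077339/1.2362 = 0.0626.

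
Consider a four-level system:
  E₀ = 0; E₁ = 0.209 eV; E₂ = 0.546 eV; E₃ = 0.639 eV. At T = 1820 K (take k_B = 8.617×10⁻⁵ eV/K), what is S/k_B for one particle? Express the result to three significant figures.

k_BT = 8.617×10⁻⁵ × 1820 K = 0.15683 eV.
Eᵢ/kT = 0, 1.3327, 3.4815, 4.0745.
Z = Σ e^(−Eᵢ/kT) = e^(−0) + e^(−1.3327) + e^(−3.4815) + e^(−4.0745) = 1.0000 + 0.26376 + 0.030761 + 0.017001 = 1.3115.
⟨E⟩ = Σ EᵢPᵢ = 0.063122 eV.
S/k_B = ln Z + ⟨E⟩/kT = ln(1.3115) + 0.063122/0.15683 = 0.27117 + 0.40249 = 0.674.

0.674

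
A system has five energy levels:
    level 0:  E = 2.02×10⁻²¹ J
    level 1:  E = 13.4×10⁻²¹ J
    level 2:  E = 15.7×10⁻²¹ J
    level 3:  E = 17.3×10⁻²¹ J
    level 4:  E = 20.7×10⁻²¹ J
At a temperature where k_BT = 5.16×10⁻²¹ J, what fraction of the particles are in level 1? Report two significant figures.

0.088

Eᵢ/kT = 0.3915, 2.597, 3.043, 3.353, 4.012.
Z = Σ e^(−Eᵢ/kT) = e^(−0.3915) + e^(−2.597) + e^(−3.043) + e^(−3.353) + e^(−4.012) = 0.6760 + 0.07450 + 0.04769 + 0.03498 + 0.01810 = 0.8513.
P₁ = e^(−E₁/kT) / Z = 0.07450/0.8513 = 0.088.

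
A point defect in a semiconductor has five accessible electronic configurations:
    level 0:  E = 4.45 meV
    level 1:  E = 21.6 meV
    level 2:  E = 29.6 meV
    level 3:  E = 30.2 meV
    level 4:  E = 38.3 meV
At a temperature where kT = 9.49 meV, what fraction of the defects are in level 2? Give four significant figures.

Eᵢ/kT = 0.468915, 2.27608, 3.11907, 3.18230, 4.03583.
Z = Σ e^(−Eᵢ/kT) = e^(−0.468915) + e^(−2.27608) + e^(−3.11907) + e^(−3.18230) + e^(−4.03583) = 0.625681 + 0.102686 + 0.0441983 + 0.0414901 + 0.0176710 = 0.831726.
P₂ = e^(−E₂/kT) / Z = 0.0441983/0.831726 = 0.05314.

0.05314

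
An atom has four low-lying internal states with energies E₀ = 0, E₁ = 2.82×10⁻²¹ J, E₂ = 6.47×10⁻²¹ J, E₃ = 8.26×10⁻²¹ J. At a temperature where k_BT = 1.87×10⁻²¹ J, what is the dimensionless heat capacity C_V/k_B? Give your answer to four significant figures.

0.7279

Eᵢ/kT = 0, 1.50802, 3.45989, 4.41711.
Z = Σ e^(−Eᵢ/kT) = e^(−0) + e^(−1.50802) + e^(−3.45989) + e^(−4.41711) = 1.00000 + 0.221348 + 0.0314332 + 0.0120691 = 1.26485.
⟨E⟩ = 0.733103, ⟨E²⟩ = 3.08299.
C_V/k_B = (⟨E²⟩ − ⟨E⟩²)/(kT)² = (3.08299 − 0.537440)/3.49690 = 0.7279.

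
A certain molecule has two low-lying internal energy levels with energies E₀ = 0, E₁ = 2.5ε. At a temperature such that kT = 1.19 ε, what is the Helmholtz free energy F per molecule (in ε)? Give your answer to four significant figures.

-0.1374 ε

Eᵢ/kT = 0, 2.10084.
Z = Σ e^(−Eᵢ/kT) = e^(−0) + e^(−2.10084) = 1.00000 + 0.122354 = 1.12235.
F = −kT ln Z = −1.19 × ln(1.12235) = −1.19 × 0.115425 = -0.1374 ε.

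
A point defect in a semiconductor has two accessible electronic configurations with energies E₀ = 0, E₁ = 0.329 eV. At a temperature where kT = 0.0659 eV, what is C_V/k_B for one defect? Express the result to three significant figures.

Eᵢ/kT = 0, 4.9924.
Z = Σ e^(−Eᵢ/kT) = e^(−0) + e^(−4.9924) = 1.0000 + 0.0067894 = 1.0068.
⟨E⟩ = 0.0022186 eV, ⟨E²⟩ = 0.00072993 eV².
C_V/k_B = (⟨E²⟩ − ⟨E⟩²)/(kT)² = (0.00072993 − 0.0000049222)/0.0043428 = 0.167.

0.167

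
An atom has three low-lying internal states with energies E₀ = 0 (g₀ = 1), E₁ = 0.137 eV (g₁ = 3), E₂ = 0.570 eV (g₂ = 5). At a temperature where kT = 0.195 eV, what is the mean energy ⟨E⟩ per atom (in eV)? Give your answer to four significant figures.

0.1295 eV

Eᵢ/kT = 0, 0.702564, 2.92308.
Z = Σ gᵢe^(−Eᵢ/kT) = 1·e^(−0) + 3·e^(−0.702564) + 5·e^(−2.92308) = 1.00000 + 1.48594 + 0.268839 = 2.75478.
⟨E⟩ = Σ Eᵢ gᵢe^(−Eᵢ/kT) / Z = (0·1.00000 + 0.137·1.48594 + 0.570·0.268839) / 2.75478 = 0.1295 eV.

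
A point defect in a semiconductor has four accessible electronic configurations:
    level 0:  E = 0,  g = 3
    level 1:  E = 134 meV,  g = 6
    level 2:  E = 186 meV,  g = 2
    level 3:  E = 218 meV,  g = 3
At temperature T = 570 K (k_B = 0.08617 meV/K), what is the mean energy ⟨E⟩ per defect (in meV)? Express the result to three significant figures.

19.8 meV

k_BT = 0.08617 × 570 K = 49.117 meV.
Eᵢ/kT = 0, 2.7282, 3.7869, 4.4384.
Z = Σ gᵢe^(−Eᵢ/kT) = 3·e^(−0) + 6·e^(−2.7282) + 2·e^(−3.7869) + 3·e^(−4.4384) = 3.0000 + 0.39202 + 0.045332 + 0.035444 = 3.4728.
⟨E⟩ = Σ Eᵢ gᵢe^(−Eᵢ/kT) / Z = (0·3.0000 + 134·0.39202 + 186·0.045332 + 218·0.035444) / 3.4728 = 19.8 meV.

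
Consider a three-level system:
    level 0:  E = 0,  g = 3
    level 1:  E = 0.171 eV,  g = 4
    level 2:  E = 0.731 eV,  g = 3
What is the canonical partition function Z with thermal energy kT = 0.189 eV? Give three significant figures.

Eᵢ/kT = 0, 0.90476, 3.8677.
Z = Σ gᵢe^(−Eᵢ/kT) = 3·e^(−0) + 4·e^(−0.90476) + 3·e^(−3.8677) = 3.0000 + 1.6186 + 0.062719 = 4.6813.

Z = 4.68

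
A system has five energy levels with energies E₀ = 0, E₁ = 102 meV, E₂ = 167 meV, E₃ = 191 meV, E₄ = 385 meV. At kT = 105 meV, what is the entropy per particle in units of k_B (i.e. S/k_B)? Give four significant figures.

1.182

Eᵢ/kT = 0, 0.971429, 1.59048, 1.81905, 3.66667.
Z = Σ e^(−Eᵢ/kT) = e^(−0) + e^(−0.971429) + e^(−1.59048) + e^(−1.81905) + e^(−3.66667) = 1.00000 + 0.378542 + 0.203828 + 0.162180 + 0.0255614 = 1.77011.
⟨E⟩ = Σ EᵢPᵢ = 64.1023 meV.
S/k_B = ln Z + ⟨E⟩/kT = ln(1.77011) + 64.1023/105 = 0.571042 + 0.610498 = 1.182.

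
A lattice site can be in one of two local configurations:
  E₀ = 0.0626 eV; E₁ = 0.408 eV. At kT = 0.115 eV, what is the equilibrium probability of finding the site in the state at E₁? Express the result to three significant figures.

Eᵢ/kT = 0.54435, 3.5478.
Z = Σ e^(−Eᵢ/kT) = e^(−0.54435) + e^(−3.5478) = 0.58022 + 0.028788 = 0.60901.
P₁ = e^(−E₁/kT) / Z = 0.028788/0.60901 = 0.0473.

0.0473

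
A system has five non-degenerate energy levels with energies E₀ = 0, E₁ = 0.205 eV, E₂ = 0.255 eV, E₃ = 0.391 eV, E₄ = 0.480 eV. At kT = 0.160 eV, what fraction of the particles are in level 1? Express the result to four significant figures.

0.1717

Eᵢ/kT = 0, 1.28125, 1.59375, 2.44375, 3.00000.
Z = Σ e^(−Eᵢ/kT) = e^(−0) + e^(−1.28125) + e^(−1.59375) + e^(−2.44375) + e^(−3.00000) = 1.00000 + 0.277690 + 0.203162 + 0.0868346 + 0.0497871 = 1.61747.
P₁ = e^(−E₁/kT) / Z = 0.277690/1.61747 = 0.1717.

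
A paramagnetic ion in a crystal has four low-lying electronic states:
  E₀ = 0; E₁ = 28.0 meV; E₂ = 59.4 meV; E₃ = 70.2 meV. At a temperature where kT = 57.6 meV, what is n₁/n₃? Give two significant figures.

n₁/n₃ = exp[−(E₁−E₃)/kT] = exp(−(-42.2 meV)/(57.6 meV)) = exp(0.7326) = 2.1.

2.1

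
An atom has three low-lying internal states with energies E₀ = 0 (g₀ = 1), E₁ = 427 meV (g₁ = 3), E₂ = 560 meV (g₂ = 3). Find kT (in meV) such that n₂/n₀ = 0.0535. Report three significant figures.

139 meV

n₂/n₀ = (g₂/g₀) exp[−(E₂−E₀)/kT] = 0.0535.
⇒ (E₂−E₀)/kT = ln((3/1)/0.0535) = ln(56.075) = 4.0267.
kT = 560 meV / 4.0267 = 139 meV.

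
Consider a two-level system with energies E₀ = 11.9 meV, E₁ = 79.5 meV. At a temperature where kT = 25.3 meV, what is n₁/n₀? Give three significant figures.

n₁/n₀ = exp[−(E₁−E₀)/kT] = exp(−(67.6 meV)/(25.3 meV)) = exp(-2.6719) = 0.0691.

0.0691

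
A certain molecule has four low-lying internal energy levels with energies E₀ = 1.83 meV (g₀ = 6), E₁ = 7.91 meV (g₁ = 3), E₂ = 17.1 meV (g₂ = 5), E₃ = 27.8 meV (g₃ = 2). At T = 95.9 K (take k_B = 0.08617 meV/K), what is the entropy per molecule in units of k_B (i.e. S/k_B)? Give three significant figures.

2.45

k_BT = 0.08617 × 95.9 K = 8.2637 meV.
Eᵢ/kT = 0.22145, 0.95720, 2.0693, 3.3641.
Z = Σ gᵢe^(−Eᵢ/kT) = 6·e^(−0.22145) + 3·e^(−0.95720) + 5·e^(−2.0693) + 2·e^(−3.3641) = 4.8081 + 1.1519 + 0.63137 + 0.069186 = 6.6606.
⟨E⟩ = Σ EᵢPᵢ = 4.5987 meV.
S/k_B = ln Z + ⟨E⟩/kT = ln(6.6606) + 4.5987/8.2637 = 1.8962 + 0.55649 = 2.45.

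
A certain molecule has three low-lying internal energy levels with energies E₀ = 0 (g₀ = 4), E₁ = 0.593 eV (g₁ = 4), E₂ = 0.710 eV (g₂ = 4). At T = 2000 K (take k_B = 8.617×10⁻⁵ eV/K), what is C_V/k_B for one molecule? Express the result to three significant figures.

k_BT = 8.617×10⁻⁵ × 2000 K = 0.17234 eV.
Eᵢ/kT = 0, 3.4409, 4.1198.
Z = Σ gᵢe^(−Eᵢ/kT) = 4·e^(−0) + 4·e^(−3.4409) + 4·e^(−4.1198) = 4.0000 + 0.12814 + 0.064991 = 4.1931.
⟨E⟩ = 0.029127 eV, ⟨E²⟩ = 0.018560 eV².
C_V/k_B = (⟨E²⟩ − ⟨E⟩²)/(kT)² = (0.018560 − 0.00084838)/0.029701 = 0.596.

0.596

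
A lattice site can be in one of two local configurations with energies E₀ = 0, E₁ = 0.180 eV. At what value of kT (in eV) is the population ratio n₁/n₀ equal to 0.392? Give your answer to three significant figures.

0.192 eV

n₁/n₀ = exp[−(E₁−E₀)/kT] = 0.392.
⇒ (E₁−E₀)/kT = ln(1/0.392) = ln(2.5510) = 0.93649.
kT = 0.180 eV / 0.93649 = 0.192 eV.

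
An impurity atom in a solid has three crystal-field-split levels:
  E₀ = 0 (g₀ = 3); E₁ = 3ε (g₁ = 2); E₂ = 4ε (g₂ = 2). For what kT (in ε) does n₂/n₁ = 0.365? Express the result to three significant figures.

n₂/n₁ = (g₂/g₁) exp[−(E₂−E₁)/kT] = 0.365.
⇒ (E₂−E₁)/kT = ln((2/2)/0.365) = ln(2.7397) = 1.0078.
kT = 1ε / 1.0078 = 0.992 ε.

0.992 ε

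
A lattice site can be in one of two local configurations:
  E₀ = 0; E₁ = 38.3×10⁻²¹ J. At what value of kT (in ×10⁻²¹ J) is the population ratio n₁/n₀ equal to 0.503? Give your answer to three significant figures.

n₁/n₀ = exp[−(E₁−E₀)/kT] = 0.503.
⇒ (E₁−E₀)/kT = ln(1/0.503) = ln(1.9881) = 0.68718.
kT = 38.3 ×10⁻²¹ J / 0.68718 = 55.7 ×10⁻²¹ J.

55.7 ×10⁻²¹ J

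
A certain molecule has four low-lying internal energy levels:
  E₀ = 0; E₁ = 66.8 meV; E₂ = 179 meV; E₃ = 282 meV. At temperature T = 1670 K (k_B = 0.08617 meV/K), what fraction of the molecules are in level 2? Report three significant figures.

k_BT = 0.08617 × 1670 K = 143.90 meV.
Eᵢ/kT = 0, 0.46421, 1.2439, 1.9597.
Z = Σ e^(−Eᵢ/kT) = e^(−0) + e^(−0.46421) + e^(−1.2439) + e^(−1.9597) = 1.0000 + 0.62863 + 0.28826 + 0.14090 = 2.0578.
P₂ = e^(−E₂/kT) / Z = 0.28826/2.0578 = 0.140.

0.140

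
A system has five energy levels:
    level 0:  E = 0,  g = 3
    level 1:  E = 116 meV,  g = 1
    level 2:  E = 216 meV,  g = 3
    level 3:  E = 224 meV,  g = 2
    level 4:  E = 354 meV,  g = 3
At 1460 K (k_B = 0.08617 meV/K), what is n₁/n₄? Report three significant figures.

k_BT = 0.08617 × 1460 K = 125.81 meV.
n₁/n₄ = (g₁/g₄) exp[−(E₁−E₄)/kT] = (1/3) × exp(−(-238 meV)/(125.81 meV)) = (1/3) × exp(1.8917) = 2.21.

2.21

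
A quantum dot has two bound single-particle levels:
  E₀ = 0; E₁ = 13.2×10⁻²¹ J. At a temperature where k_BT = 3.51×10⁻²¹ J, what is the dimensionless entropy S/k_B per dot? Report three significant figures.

0.109

Eᵢ/kT = 0, 3.7607.
Z = Σ e^(−Eᵢ/kT) = e^(−0) + e^(−3.7607) = 1.0000 + 0.023267 = 1.0233.
⟨E⟩ = Σ EᵢPᵢ = 0.30013 ×10⁻²¹ J.
S/k_B = ln Z + ⟨E⟩/kT = ln(1.0233) + 0.30013/3.51 = 0.023033 + 0.085507 = 0.109.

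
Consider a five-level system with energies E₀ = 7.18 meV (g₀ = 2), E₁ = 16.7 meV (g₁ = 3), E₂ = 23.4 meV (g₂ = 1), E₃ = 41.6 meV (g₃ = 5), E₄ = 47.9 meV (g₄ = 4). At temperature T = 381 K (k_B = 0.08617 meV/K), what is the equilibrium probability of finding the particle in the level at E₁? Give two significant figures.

0.29

k_BT = 0.08617 × 381 K = 32.83 meV.
Eᵢ/kT = 0.2187, 0.5087, 0.7128, 1.267, 1.459.
Z = Σ gᵢe^(−Eᵢ/kT) = 2·e^(−0.2187) + 3·e^(−0.5087) + 1·e^(−0.7128) + 5·e^(−1.267) + 4·e^(−1.459) = 1.607 + 1.804 + 0.4903 + 1.408 + 0.9299 = 6.239.
P₁ = g₁ e^(−E₁/kT) / Z = 1.804/6.239 = 0.29.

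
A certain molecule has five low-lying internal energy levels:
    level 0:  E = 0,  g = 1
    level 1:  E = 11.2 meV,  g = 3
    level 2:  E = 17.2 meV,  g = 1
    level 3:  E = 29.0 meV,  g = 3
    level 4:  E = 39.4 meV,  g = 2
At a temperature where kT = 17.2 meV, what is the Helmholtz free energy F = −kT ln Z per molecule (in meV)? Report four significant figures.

-22.46 meV

Eᵢ/kT = 0, 0.651163, 1.00000, 1.68605, 2.29070.
Z = Σ gᵢe^(−Eᵢ/kT) = 1·e^(−0) + 3·e^(−0.651163) + 1·e^(−1.00000) + 3·e^(−1.68605) + 2·e^(−2.29070) = 1.00000 + 1.56432 + 0.367879 + 0.555749 + 0.202391 = 3.69034.
F = −kT ln Z = −17.2 × ln(3.69034) = −17.2 × 1.30572 = -22.46 meV.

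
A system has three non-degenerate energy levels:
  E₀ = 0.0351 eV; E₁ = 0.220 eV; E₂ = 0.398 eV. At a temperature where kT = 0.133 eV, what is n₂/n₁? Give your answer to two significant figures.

n₂/n₁ = exp[−(E₂−E₁)/kT] = exp(−(0.178 eV)/(0.133 eV)) = exp(-1.338) = 0.26.

0.26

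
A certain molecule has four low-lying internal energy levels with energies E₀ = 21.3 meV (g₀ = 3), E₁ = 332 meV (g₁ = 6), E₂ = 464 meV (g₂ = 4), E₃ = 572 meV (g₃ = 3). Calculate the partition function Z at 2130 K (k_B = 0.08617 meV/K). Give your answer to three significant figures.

k_BT = 0.08617 × 2130 K = 183.54 meV.
Eᵢ/kT = 0.11605, 1.8089, 2.5281, 3.1165.
Z = Σ gᵢe^(−Eᵢ/kT) = 3·e^(−0.11605) + 6·e^(−1.8089) + 4·e^(−2.5281) + 3·e^(−3.1165) = 2.6713 + 0.98301 + 0.31924 + 0.13294 = 4.1065.

Z = 4.11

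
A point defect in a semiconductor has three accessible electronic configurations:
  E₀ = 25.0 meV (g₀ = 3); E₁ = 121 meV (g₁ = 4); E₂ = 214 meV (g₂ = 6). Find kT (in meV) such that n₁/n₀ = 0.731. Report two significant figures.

n₁/n₀ = (g₁/g₀) exp[−(E₁−E₀)/kT] = 0.731.
⇒ (E₁−E₀)/kT = ln((4/3)/0.731) = ln(1.824) = 0.6010.
kT = 96.0 meV / 0.6010 = 160 meV.

160 meV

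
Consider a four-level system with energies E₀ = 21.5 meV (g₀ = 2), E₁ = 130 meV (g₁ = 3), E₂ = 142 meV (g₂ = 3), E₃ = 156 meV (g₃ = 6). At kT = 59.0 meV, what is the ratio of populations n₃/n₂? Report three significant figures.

1.58

n₃/n₂ = (g₃/g₂) exp[−(E₃−E₂)/kT] = (6/3) × exp(−(14 meV)/(59.0 meV)) = (6/3) × exp(-0.23729) = 1.58.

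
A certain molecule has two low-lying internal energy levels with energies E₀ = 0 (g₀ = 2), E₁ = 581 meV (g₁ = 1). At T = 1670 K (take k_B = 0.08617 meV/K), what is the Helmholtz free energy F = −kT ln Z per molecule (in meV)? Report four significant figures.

-101.0 meV

k_BT = 0.08617 × 1670 K = 143.904 meV.
Eᵢ/kT = 0, 4.03741.
Z = Σ gᵢe^(−Eᵢ/kT) = 2·e^(−0) + 1·e^(−4.03741) = 2.00000 + 0.0176431 = 2.01764.
F = −kT ln Z = −143.904 × ln(2.01764) = −143.904 × 0.701929 = -101.0 meV.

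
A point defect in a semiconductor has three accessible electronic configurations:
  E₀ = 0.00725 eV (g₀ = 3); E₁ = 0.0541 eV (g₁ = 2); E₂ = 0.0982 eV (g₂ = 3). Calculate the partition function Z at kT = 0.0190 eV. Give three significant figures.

Eᵢ/kT = 0.38158, 2.8474, 5.1684.
Z = Σ gᵢe^(−Eᵢ/kT) = 3·e^(−0.38158) + 2·e^(−2.8474) + 3·e^(−5.1684) = 2.0483 + 0.11599 + 0.017081 = 2.1814.

Z = 2.18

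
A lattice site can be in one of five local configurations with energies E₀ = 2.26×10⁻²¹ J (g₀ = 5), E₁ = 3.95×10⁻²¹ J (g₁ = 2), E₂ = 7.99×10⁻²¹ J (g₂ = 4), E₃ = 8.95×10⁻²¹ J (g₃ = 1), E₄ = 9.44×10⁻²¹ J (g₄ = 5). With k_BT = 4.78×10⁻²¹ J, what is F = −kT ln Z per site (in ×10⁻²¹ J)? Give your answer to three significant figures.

Eᵢ/kT = 0.47280, 0.82636, 1.6715, 1.8724, 1.9749.
Z = Σ gᵢe^(−Eᵢ/kT) = 5·e^(−0.47280) + 2·e^(−0.82636) + 4·e^(−1.6715) + 1·e^(−1.8724) + 5·e^(−1.9749) = 3.1163 + 0.87528 + 0.75186 + 0.15375 + 0.69388 = 5.5911.
F = −kT ln Z = −4.78 × ln(5.5911) = −4.78 × 1.7212 = -8.23 ×10⁻²¹ J.

-8.23 ×10⁻²¹ J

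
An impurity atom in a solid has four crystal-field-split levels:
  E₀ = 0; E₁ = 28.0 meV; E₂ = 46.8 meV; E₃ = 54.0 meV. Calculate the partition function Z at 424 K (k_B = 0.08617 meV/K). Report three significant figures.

Z = 1.97

k_BT = 0.08617 × 424 K = 36.536 meV.
Eᵢ/kT = 0, 0.76637, 1.2809, 1.4780.
Z = Σ e^(−Eᵢ/kT) = e^(−0) + e^(−0.76637) + e^(−1.2809) + e^(−1.4780) = 1.0000 + 0.46470 + 0.27779 + 0.22809 = 1.9706.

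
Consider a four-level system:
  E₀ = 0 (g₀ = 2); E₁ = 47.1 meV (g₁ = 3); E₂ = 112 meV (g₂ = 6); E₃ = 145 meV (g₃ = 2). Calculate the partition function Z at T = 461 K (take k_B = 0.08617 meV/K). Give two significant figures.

k_BT = 0.08617 × 461 K = 39.72 meV.
Eᵢ/kT = 0, 1.186, 2.820, 3.651.
Z = Σ gᵢe^(−Eᵢ/kT) = 2·e^(−0) + 3·e^(−1.186) + 6·e^(−2.820) + 2·e^(−3.651) = 2.000 + 0.9163 + 0.3576 + 0.05193 = 3.326.

Z = 3.3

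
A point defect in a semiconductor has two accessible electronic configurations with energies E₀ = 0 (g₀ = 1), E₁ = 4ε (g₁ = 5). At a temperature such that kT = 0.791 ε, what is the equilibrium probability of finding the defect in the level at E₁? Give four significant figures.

0.03084

Eᵢ/kT = 0, 5.05689.
Z = Σ gᵢe^(−Eᵢ/kT) = 1·e^(−0) + 5·e^(−5.05689) = 1.00000 + 0.0318266 = 1.03183.
P₁ = g₁ e^(−E₁/kT) / Z = 0.0318266/1.03183 = 0.03084.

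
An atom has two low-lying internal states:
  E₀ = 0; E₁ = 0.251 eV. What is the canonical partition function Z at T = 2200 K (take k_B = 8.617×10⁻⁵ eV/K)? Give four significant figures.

k_BT = 8.617×10⁻⁵ × 2200 K = 0.189574 eV.
Eᵢ/kT = 0, 1.32402.
Z = Σ e^(−Eᵢ/kT) = e^(−0) + e^(−1.32402) = 1.00000 + 0.266064 = 1.26606.

Z = 1.266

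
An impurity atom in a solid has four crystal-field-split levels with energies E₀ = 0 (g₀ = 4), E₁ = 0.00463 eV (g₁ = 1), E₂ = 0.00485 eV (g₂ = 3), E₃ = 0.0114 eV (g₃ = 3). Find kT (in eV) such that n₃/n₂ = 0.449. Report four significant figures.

0.008180 eV

n₃/n₂ = (g₃/g₂) exp[−(E₃−E₂)/kT] = 0.449.
⇒ (E₃−E₂)/kT = ln((3/3)/0.449) = ln(2.22717) = 0.800732.
kT = 0.00655 eV / 0.800732 = 0.008180 eV.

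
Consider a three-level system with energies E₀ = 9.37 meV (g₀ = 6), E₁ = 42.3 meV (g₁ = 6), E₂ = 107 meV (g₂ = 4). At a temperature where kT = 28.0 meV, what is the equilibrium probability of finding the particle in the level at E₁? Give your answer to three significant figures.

0.232

Eᵢ/kT = 0.33464, 1.5107, 3.8214.
Z = Σ gᵢe^(−Eᵢ/kT) = 6·e^(−0.33464) + 6·e^(−1.5107) + 4·e^(−3.8214) = 4.2936 + 1.3245 + 0.087588 = 5.7057.
P₁ = g₁ e^(−E₁/kT) / Z = 1.3245/5.7057 = 0.232.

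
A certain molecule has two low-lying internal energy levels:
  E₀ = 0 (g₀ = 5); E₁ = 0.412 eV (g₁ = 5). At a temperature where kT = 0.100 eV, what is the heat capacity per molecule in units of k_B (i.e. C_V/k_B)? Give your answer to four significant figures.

0.2670

Eᵢ/kT = 0, 4.12000.
Z = Σ gᵢe^(−Eᵢ/kT) = 5·e^(−0) + 5·e^(−4.12000) = 5.00000 + 0.0812226 = 5.08122.
⟨E⟩ = 0.00658576 eV, ⟨E²⟩ = 0.00271333 eV².
C_V/k_B = (⟨E²⟩ − ⟨E⟩²)/(kT)² = (0.00271333 − 0.0000433722)/0.0100000 = 0.2670.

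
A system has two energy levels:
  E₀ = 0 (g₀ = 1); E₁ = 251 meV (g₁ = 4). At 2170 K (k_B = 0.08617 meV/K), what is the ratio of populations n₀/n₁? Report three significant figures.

k_BT = 0.08617 × 2170 K = 186.99 meV.
n₀/n₁ = (g₀/g₁) exp[−(E₀−E₁)/kT] = (1/4) × exp(−(-251 meV)/(186.99 meV)) = (1/4) × exp(1.3423) = 0.957.

0.957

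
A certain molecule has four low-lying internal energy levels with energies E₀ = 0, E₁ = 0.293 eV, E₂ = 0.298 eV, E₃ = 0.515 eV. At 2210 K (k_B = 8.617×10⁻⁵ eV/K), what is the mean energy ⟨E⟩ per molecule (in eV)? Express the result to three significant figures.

0.107 eV

k_BT = 8.617×10⁻⁵ × 2210 K = 0.19044 eV.
Eᵢ/kT = 0, 1.5385, 1.5648, 2.7043.
Z = Σ e^(−Eᵢ/kT) = e^(−0) + e^(−1.5385) + e^(−1.5648) + e^(−2.7043) = 1.0000 + 0.21470 + 0.20913 + 0.066917 = 1.4907.
⟨E⟩ = Σ Eᵢ e^(−Eᵢ/kT) / Z = (0·1.0000 + 0.293·0.21470 + 0.298·0.20913 + 0.515·0.066917) / 1.4907 = 0.107 eV.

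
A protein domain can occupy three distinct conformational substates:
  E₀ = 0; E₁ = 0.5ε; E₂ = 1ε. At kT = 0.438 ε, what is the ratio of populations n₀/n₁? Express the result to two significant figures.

3.1

n₀/n₁ = exp[−(E₀−E₁)/kT] = exp(−(-0.5ε)/(0.438ε)) = exp(1.142) = 3.1.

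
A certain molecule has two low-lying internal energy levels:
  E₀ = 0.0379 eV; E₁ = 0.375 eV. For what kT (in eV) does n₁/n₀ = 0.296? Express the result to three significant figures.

0.277 eV

n₁/n₀ = exp[−(E₁−E₀)/kT] = 0.296.
⇒ (E₁−E₀)/kT = ln(1/0.296) = ln(3.3784) = 1.2174.
kT = 0.3371 eV / 1.2174 = 0.277 eV.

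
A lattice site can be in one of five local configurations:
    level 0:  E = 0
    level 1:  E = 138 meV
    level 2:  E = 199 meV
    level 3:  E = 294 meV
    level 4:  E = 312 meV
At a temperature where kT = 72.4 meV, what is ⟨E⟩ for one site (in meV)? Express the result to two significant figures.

Eᵢ/kT = 0, 1.906, 2.749, 4.061, 4.309.
Z = Σ e^(−Eᵢ/kT) = e^(−0) + e^(−1.906) + e^(−2.749) + e^(−4.061) + e^(−4.309) = 1.000 + 0.1487 + 0.06399 + 0.01723 + 0.01345 = 1.243.
⟨E⟩ = Σ Eᵢ e^(−Eᵢ/kT) / Z = (0·1.000 + 138·0.1487 + 199·0.06399 + 294·0.01723 + 312·0.01345) / 1.243 = 34 meV.

34 meV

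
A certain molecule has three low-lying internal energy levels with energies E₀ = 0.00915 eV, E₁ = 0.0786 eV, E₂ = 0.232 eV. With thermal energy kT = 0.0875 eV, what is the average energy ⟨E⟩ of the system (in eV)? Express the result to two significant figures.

Eᵢ/kT = 0.1046, 0.8983, 2.651.
Z = Σ e^(−Eᵢ/kT) = e^(−0.1046) + e^(−0.8983) + e^(−2.651) = 0.9007 + 0.4073 + 0.07058 = 1.379.
⟨E⟩ = Σ Eᵢ e^(−Eᵢ/kT) / Z = (0.00915·0.9007 + 0.0786·0.4073 + 0.232·0.07058) / 1.379 = 0.041 eV.

0.041 eV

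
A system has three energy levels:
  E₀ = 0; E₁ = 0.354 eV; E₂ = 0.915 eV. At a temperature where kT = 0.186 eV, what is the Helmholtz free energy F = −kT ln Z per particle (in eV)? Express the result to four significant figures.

-0.02703 eV

Eᵢ/kT = 0, 1.90323, 4.91935.
Z = Σ e^(−Eᵢ/kT) = e^(−0) + e^(−1.90323) + e^(−4.91935) = 1.00000 + 0.149086 + 0.00730388 = 1.15639.
F = −kT ln Z = −0.186 × ln(1.15639) = −0.186 × 0.145303 = -0.02703 eV.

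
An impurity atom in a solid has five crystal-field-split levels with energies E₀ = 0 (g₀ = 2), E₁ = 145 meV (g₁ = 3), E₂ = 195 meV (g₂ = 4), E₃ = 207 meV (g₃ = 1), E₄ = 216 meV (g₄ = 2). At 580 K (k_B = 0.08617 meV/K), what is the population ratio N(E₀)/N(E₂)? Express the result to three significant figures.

k_BT = 0.08617 × 580 K = 49.979 meV.
n₀/n₂ = (g₀/g₂) exp[−(E₀−E₂)/kT] = (2/4) × exp(−(-195 meV)/(49.979 meV)) = (2/4) × exp(3.9016) = 24.7.

24.7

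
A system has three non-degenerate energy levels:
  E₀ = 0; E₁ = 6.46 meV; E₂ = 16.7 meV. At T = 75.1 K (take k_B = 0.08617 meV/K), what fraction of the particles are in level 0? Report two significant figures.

0.69

k_BT = 0.08617 × 75.1 K = 6.471 meV.
Eᵢ/kT = 0, 0.9983, 2.581.
Z = Σ e^(−Eᵢ/kT) = e^(−0) + e^(−0.9983) + e^(−2.581) = 1.000 + 0.3685 + 0.07570 = 1.444.
P₀ = e^(−E₀/kT) / Z = 1.000/1.444 = 0.69.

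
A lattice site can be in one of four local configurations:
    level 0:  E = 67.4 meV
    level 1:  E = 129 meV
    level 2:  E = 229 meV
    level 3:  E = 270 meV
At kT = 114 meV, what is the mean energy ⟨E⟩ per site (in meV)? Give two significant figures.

120 meV

Eᵢ/kT = 0.5912, 1.132, 2.009, 2.368.
Z = Σ e^(−Eᵢ/kT) = e^(−0.5912) + e^(−1.132) + e^(−2.009) + e^(−2.368) = 0.5537 + 0.3224 + 0.1341 + 0.09367 = 1.104.
⟨E⟩ = Σ Eᵢ e^(−Eᵢ/kT) / Z = (67.4·0.5537 + 129·0.3224 + 229·0.1341 + 270·0.09367) / 1.104 = 120 meV.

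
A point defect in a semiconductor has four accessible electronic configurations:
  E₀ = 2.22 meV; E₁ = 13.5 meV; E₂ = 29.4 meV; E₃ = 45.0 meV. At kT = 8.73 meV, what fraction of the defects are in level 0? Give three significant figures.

Eᵢ/kT = 0.25430, 1.5464, 3.3677, 5.1546.
Z = Σ e^(−Eᵢ/kT) = e^(−0.25430) + e^(−1.5464) + e^(−3.3677) + e^(−5.1546) = 0.77546 + 0.21301 + 0.034469 + 0.0057728 = 1.0287.
P₀ = e^(−E₀/kT) / Z = 0.77546/1.0287 = 0.754.

0.754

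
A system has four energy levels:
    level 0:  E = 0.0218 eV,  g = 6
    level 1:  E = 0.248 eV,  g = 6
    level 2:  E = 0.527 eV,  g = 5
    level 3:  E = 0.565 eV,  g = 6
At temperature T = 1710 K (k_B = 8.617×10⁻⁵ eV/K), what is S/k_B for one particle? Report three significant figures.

k_BT = 8.617×10⁻⁵ × 1710 K = 0.14735 eV.
Eᵢ/kT = 0.14795, 1.6831, 3.5765, 3.8344.
Z = Σ gᵢe^(−Eᵢ/kT) = 6·e^(−0.14795) + 6·e^(−1.6831) + 5·e^(−3.5765) + 6·e^(−3.8344) = 5.1748 + 1.1148 + 0.13987 + 0.12969 = 6.5592.
⟨E⟩ = Σ EᵢPᵢ = 0.081758 eV.
S/k_B = ln Z + ⟨E⟩/kT = ln(6.5592) + 0.081758/0.14735 = 1.8809 + 0.55486 = 2.44.

2.44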